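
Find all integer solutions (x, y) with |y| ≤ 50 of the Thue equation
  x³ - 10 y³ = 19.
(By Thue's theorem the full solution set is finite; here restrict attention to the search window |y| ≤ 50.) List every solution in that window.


The equation is x³ - 10y³ = 19. For fixed y, x³ = 10·y³ + 19, so a solution requires the RHS to be a perfect cube.
Strategy: iterate y from -50 to 50, compute RHS = 10·y³ + 19, and check whether it is a (positive or negative) perfect cube.
Check small values of y:
  y = 0: RHS = 19 is not a perfect cube.
  y = 1: RHS = 29 is not a perfect cube.
  y = -1: RHS = 9 is not a perfect cube.
  y = 2: RHS = 99 is not a perfect cube.
  y = -2: RHS = -61 is not a perfect cube.
  y = 3: RHS = 289 is not a perfect cube.
  y = -3: RHS = -251 is not a perfect cube.
Continuing the search up to |y| = 50 finds no solutions either.
No (x, y) in the scanned range satisfies the equation.

No integer solutions with |y| ≤ 50.


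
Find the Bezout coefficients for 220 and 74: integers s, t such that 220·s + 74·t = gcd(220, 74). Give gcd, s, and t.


Euclidean algorithm on (220, 74) — divide until remainder is 0:
  220 = 2 · 74 + 72
  74 = 1 · 72 + 2
  72 = 36 · 2 + 0
gcd(220, 74) = 2.
Track Bezout coefficients alongside the remainders: start with r₀ = 220 = a·1 + b·0 (s = 1, t = 0) and r₁ = 74 = a·0 + b·1 (s = 0, t = 1); each new remainder r_{k+1} = r_{k-1} − q_k·r_k inherits s_{k+1} = s_{k-1} − q_k·s_k, t_{k+1} = t_{k-1} − q_k·t_k, so r_k = a·s_k + b·t_k at every step:
  q = 2: r = 72, s = 1 − 2·0 = 1, t = 0 − 2·1 = -2  (check: 220·1 + 74·(-2) = 72)
  q = 1: r = 2, s = 0 − 1·1 = -1, t = 1 − 1·(-2) = 3  (check: 220·(-1) + 74·3 = 2)
The row with r = 2 (the gcd) gives the Bezout coefficients s = -1, t = 3.
Result: 220 · (-1) + 74 · (3) = 2.

gcd(220, 74) = 2; s = -1, t = 3 (check: 220·(-1) + 74·3 = 2).


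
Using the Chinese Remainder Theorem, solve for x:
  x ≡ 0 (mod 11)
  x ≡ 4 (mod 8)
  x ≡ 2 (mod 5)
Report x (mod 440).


Moduli 11, 8, 5 are pairwise coprime; by CRT there is a unique solution modulo M = 11 · 8 · 5 = 440.
Solve pairwise, accumulating the modulus:
  Start with x ≡ 0 (mod 11).
  Combine with x ≡ 4 (mod 8): since gcd(11, 8) = 1, we get a unique residue mod 88.
    Write x = 0 + 11·t and substitute into x ≡ 4 (mod 8): 11·t ≡ 4 − 0 = 4 (mod 8).
    Reduce coefficients mod 8: 3·t ≡ 4 (mod 8).
    The inverse of 3 mod 8 is 3 (since 3·3 = 9 = 1·8 + 1), so t ≡ 3·4 = 12 ≡ 4 (mod 8).
    Then x = 0 + 11·4 = 44, valid modulo lcm(11, 8) = 88: x ≡ 44 (mod 88).
  Combine with x ≡ 2 (mod 5): since gcd(88, 5) = 1, we get a unique residue mod 440.
    Write x = 44 + 88·t and substitute into x ≡ 2 (mod 5): 88·t ≡ 2 − 44 = -42 (mod 5).
    Reduce coefficients mod 5: 3·t ≡ 3 (mod 5).
    The inverse of 3 mod 5 is 2 (since 3·2 = 6 = 1·5 + 1), so t ≡ 2·3 = 6 ≡ 1 (mod 5).
    Then x = 44 + 88·1 = 132, valid modulo lcm(88, 5) = 440: x ≡ 132 (mod 440).
Verify: 132 mod 11 = 0 ✓, 132 mod 8 = 4 ✓, 132 mod 5 = 2 ✓.

x ≡ 132 (mod 440).


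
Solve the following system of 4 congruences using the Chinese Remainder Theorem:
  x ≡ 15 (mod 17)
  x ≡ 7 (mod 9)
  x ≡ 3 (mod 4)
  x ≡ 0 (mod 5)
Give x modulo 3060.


Product of moduli M = 17 · 9 · 4 · 5 = 3060.
Merge one congruence at a time:
  Start: x ≡ 15 (mod 17).
  Combine with x ≡ 7 (mod 9); new modulus lcm = 153.
    Write x = 15 + 17·t and substitute into x ≡ 7 (mod 9): 17·t ≡ 7 − 15 = -8 (mod 9).
    Reduce coefficients mod 9: 8·t ≡ 1 (mod 9).
    The inverse of 8 mod 9 is 8 (since 8·8 = 64 = 7·9 + 1), so t ≡ 8·1 = 8 ≡ 8 (mod 9).
    Then x = 15 + 17·8 = 151, valid modulo lcm(17, 9) = 153: x ≡ 151 (mod 153).
  Combine with x ≡ 3 (mod 4); new modulus lcm = 612.
    Write x = 151 + 153·t and substitute into x ≡ 3 (mod 4): 153·t ≡ 3 − 151 = -148 (mod 4).
    Reduce coefficients mod 4: 1·t ≡ 0 (mod 4).
    So t ≡ 0 (mod 4).
    Then x = 151 + 153·0 = 151, valid modulo lcm(153, 4) = 612: x ≡ 151 (mod 612).
  Combine with x ≡ 0 (mod 5); new modulus lcm = 3060.
    Write x = 151 + 612·t and substitute into x ≡ 0 (mod 5): 612·t ≡ 0 − 151 = -151 (mod 5).
    Reduce coefficients mod 5: 2·t ≡ 4 (mod 5).
    The inverse of 2 mod 5 is 3 (since 2·3 = 6 = 1·5 + 1), so t ≡ 3·4 = 12 ≡ 2 (mod 5).
    Then x = 151 + 612·2 = 1375, valid modulo lcm(612, 5) = 3060: x ≡ 1375 (mod 3060).
Verify against each original: 1375 mod 17 = 15, 1375 mod 9 = 7, 1375 mod 4 = 3, 1375 mod 5 = 0.

x ≡ 1375 (mod 3060).


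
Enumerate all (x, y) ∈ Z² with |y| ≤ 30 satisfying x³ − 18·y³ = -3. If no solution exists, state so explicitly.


The equation is x³ - 18y³ = -3. For fixed y, x³ = 18·y³ − 3, so a solution requires the RHS to be a perfect cube.
Strategy: iterate y from -30 to 30, compute RHS = 18·y³ − 3, and check whether it is a (positive or negative) perfect cube.
Check small values of y:
  y = 0: RHS = -3 is not a perfect cube.
  y = 1: RHS = 15 is not a perfect cube.
  y = -1: RHS = -21 is not a perfect cube.
  y = 2: RHS = 141 is not a perfect cube.
  y = -2: RHS = -147 is not a perfect cube.
  y = 3: RHS = 483 is not a perfect cube.
  y = -3: RHS = -489 is not a perfect cube.
Continuing the search up to |y| = 30 finds no solutions either.
No (x, y) in the scanned range satisfies the equation.

No integer solutions with |y| ≤ 30.


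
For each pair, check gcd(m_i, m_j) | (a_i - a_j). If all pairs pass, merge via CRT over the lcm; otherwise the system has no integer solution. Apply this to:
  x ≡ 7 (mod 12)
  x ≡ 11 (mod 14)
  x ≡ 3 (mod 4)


Moduli 12, 14, 4 are not pairwise coprime, so CRT works modulo lcm(m_i) when all pairwise compatibility conditions hold.
Pairwise compatibility: gcd(m_i, m_j) must divide a_i - a_j for every pair.
Merge one congruence at a time:
  Start: x ≡ 7 (mod 12).
  Combine with x ≡ 11 (mod 14): gcd(12, 14) = 2; 11 - 7 = 4, which IS divisible by 2, so compatible.
    Write x = 7 + 12·t and substitute into x ≡ 11 (mod 14): 12·t ≡ 11 − 7 = 4 (mod 14).
    Divide the congruence (and modulus) by g = 2: 6·t ≡ 2 (mod 7).
    The inverse of 6 mod 7 is 6 (since 6·6 = 36 = 5·7 + 1), so t ≡ 6·2 = 12 ≡ 5 (mod 7).
    Then x = 7 + 12·5 = 67, valid modulo lcm(12, 14) = 84: x ≡ 67 (mod 84).
  Combine with x ≡ 3 (mod 4): gcd(84, 4) = 4; 3 - 67 = -64, which IS divisible by 4, so compatible.
    Write x = 67 + 84·t and substitute into x ≡ 3 (mod 4): 84·t ≡ 3 − 67 = -64 (mod 4).
    Divide the congruence (and modulus) by g = 4: 21·t ≡ -16 (mod 1).
    Modulo 1 every t works; take t = 0.
    Then x = 67 + 84·0 = 67, valid modulo lcm(84, 4) = 84: x ≡ 67 (mod 84).
Verify: 67 mod 12 = 7, 67 mod 14 = 11, 67 mod 4 = 3.

x ≡ 67 (mod 84).


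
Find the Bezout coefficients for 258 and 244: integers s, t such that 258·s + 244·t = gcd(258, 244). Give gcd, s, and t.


Euclidean algorithm on (258, 244) — divide until remainder is 0:
  258 = 1 · 244 + 14
  244 = 17 · 14 + 6
  14 = 2 · 6 + 2
  6 = 3 · 2 + 0
gcd(258, 244) = 2.
Track Bezout coefficients alongside the remainders: start with r₀ = 258 = a·1 + b·0 (s = 1, t = 0) and r₁ = 244 = a·0 + b·1 (s = 0, t = 1); each new remainder r_{k+1} = r_{k-1} − q_k·r_k inherits s_{k+1} = s_{k-1} − q_k·s_k, t_{k+1} = t_{k-1} − q_k·t_k, so r_k = a·s_k + b·t_k at every step:
  q = 1: r = 14, s = 1 − 1·0 = 1, t = 0 − 1·1 = -1  (check: 258·1 + 244·(-1) = 14)
  q = 17: r = 6, s = 0 − 17·1 = -17, t = 1 − 17·(-1) = 18  (check: 258·(-17) + 244·18 = 6)
  q = 2: r = 2, s = 1 − 2·(-17) = 35, t = -1 − 2·18 = -37  (check: 258·35 + 244·(-37) = 2)
The row with r = 2 (the gcd) gives the Bezout coefficients s = 35, t = -37.
Result: 258 · (35) + 244 · (-37) = 2.

gcd(258, 244) = 2; s = 35, t = -37 (check: 258·35 + 244·(-37) = 2).


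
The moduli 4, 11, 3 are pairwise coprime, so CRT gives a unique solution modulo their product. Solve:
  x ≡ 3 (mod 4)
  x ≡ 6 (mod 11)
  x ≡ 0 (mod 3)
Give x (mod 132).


Moduli 4, 11, 3 are pairwise coprime; by CRT there is a unique solution modulo M = 4 · 11 · 3 = 132.
Solve pairwise, accumulating the modulus:
  Start with x ≡ 3 (mod 4).
  Combine with x ≡ 6 (mod 11): since gcd(4, 11) = 1, we get a unique residue mod 44.
    Write x = 3 + 4·t and substitute into x ≡ 6 (mod 11): 4·t ≡ 6 − 3 = 3 (mod 11).
    The inverse of 4 mod 11 is 3 (since 4·3 = 12 = 1·11 + 1), so t ≡ 3·3 = 9 ≡ 9 (mod 11).
    Then x = 3 + 4·9 = 39, valid modulo lcm(4, 11) = 44: x ≡ 39 (mod 44).
  Combine with x ≡ 0 (mod 3): since gcd(44, 3) = 1, we get a unique residue mod 132.
    Write x = 39 + 44·t and substitute into x ≡ 0 (mod 3): 44·t ≡ 0 − 39 = -39 (mod 3).
    Reduce coefficients mod 3: 2·t ≡ 0 (mod 3).
    The inverse of 2 mod 3 is 2 (since 2·2 = 4 = 1·3 + 1), so t ≡ 2·0 = 0 ≡ 0 (mod 3).
    Then x = 39 + 44·0 = 39, valid modulo lcm(44, 3) = 132: x ≡ 39 (mod 132).
Verify: 39 mod 4 = 3 ✓, 39 mod 11 = 6 ✓, 39 mod 3 = 0 ✓.

x ≡ 39 (mod 132).


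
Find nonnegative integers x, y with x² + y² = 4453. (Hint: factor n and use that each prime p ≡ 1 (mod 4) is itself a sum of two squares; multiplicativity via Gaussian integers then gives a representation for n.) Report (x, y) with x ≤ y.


Step 1: Factor n = 4453 = 61 · 73.
Step 2: Check the mod-4 condition on each prime factor: 61 ≡ 1 (mod 4), exponent 1; 73 ≡ 1 (mod 4), exponent 1.
All primes ≡ 3 (mod 4) appear to even exponent (or don't appear), so by the two-squares theorem n IS expressible as a sum of two squares.
Step 3: Build a representation. Here n = 61 · 73 is a product of primes ≡ 1 (mod 4). Each prime p ≡ 1 (mod 4) is itself a sum of two squares; find a² by testing p − a² for a perfect square:
  61: 61 − 1² = 60, 61 − 2² = 57, 61 − 3² = 52, 61 − 4² = 45, 61 − 5² = 36 = 6² ⇒ 61 = 5² + 6².
  73: 73 − 1² = 72, 73 − 2² = 69, 73 − 3² = 64 = 8² ⇒ 73 = 3² + 8².
  Combine using the Brahmagupta–Fibonacci identity (a² + b²)(c² + d²) = (ac − bd)² + (ad + bc)² = (ac + bd)² + (ad − bc)²:
  61 · 73 = 4453: from (5² + 6²)(3² + 8²), take (5·3 − 6·8, 5·8 + 6·3) = (15 − 48, 40 + 18) = (-33, 58); dropping signs (only squares matter) gives (33, 58); check 33² + 58² = 1089 + 3364 = 4453 ✓.
Step 4: Order so x ≤ y and verify: 33² + 58² = 1089 + 3364 = 4453 = n. ✓

n = 4453 = 33² + 58² (one valid representation with x ≤ y).


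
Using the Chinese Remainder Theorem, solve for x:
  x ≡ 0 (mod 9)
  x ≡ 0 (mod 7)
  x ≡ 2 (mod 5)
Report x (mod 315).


Moduli 9, 7, 5 are pairwise coprime; by CRT there is a unique solution modulo M = 9 · 7 · 5 = 315.
Solve pairwise, accumulating the modulus:
  Start with x ≡ 0 (mod 9).
  Combine with x ≡ 0 (mod 7): since gcd(9, 7) = 1, we get a unique residue mod 63.
    Write x = 0 + 9·t and substitute into x ≡ 0 (mod 7): 9·t ≡ 0 − 0 = 0 (mod 7).
    Reduce coefficients mod 7: 2·t ≡ 0 (mod 7).
    The inverse of 2 mod 7 is 4 (since 2·4 = 8 = 1·7 + 1), so t ≡ 4·0 = 0 ≡ 0 (mod 7).
    Then x = 0 + 9·0 = 0, valid modulo lcm(9, 7) = 63: x ≡ 0 (mod 63).
  Combine with x ≡ 2 (mod 5): since gcd(63, 5) = 1, we get a unique residue mod 315.
    Write x = 0 + 63·t and substitute into x ≡ 2 (mod 5): 63·t ≡ 2 − 0 = 2 (mod 5).
    Reduce coefficients mod 5: 3·t ≡ 2 (mod 5).
    The inverse of 3 mod 5 is 2 (since 3·2 = 6 = 1·5 + 1), so t ≡ 2·2 = 4 ≡ 4 (mod 5).
    Then x = 0 + 63·4 = 252, valid modulo lcm(63, 5) = 315: x ≡ 252 (mod 315).
Verify: 252 mod 9 = 0 ✓, 252 mod 7 = 0 ✓, 252 mod 5 = 2 ✓.

x ≡ 252 (mod 315).


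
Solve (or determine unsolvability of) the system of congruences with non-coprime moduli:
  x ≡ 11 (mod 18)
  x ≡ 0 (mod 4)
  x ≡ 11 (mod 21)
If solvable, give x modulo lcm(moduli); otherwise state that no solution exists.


Moduli 18, 4, 21 are not pairwise coprime, so CRT works modulo lcm(m_i) when all pairwise compatibility conditions hold.
Pairwise compatibility: gcd(m_i, m_j) must divide a_i - a_j for every pair.
Merge one congruence at a time:
  Start: x ≡ 11 (mod 18).
  Combine with x ≡ 0 (mod 4): gcd(18, 4) = 2, and 0 - 11 = -11 is NOT divisible by 2.
    ⇒ system is inconsistent (no integer solution).

No solution (the system is inconsistent).


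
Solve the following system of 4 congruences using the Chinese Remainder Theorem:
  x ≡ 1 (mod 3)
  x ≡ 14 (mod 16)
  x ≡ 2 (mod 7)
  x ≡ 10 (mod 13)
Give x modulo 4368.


Product of moduli M = 3 · 16 · 7 · 13 = 4368.
Merge one congruence at a time:
  Start: x ≡ 1 (mod 3).
  Combine with x ≡ 14 (mod 16); new modulus lcm = 48.
    Write x = 1 + 3·t and substitute into x ≡ 14 (mod 16): 3·t ≡ 14 − 1 = 13 (mod 16).
    The inverse of 3 mod 16 is 11 (since 3·11 = 33 = 2·16 + 1), so t ≡ 11·13 = 143 ≡ 15 (mod 16).
    Then x = 1 + 3·15 = 46, valid modulo lcm(3, 16) = 48: x ≡ 46 (mod 48).
  Combine with x ≡ 2 (mod 7); new modulus lcm = 336.
    Write x = 46 + 48·t and substitute into x ≡ 2 (mod 7): 48·t ≡ 2 − 46 = -44 (mod 7).
    Reduce coefficients mod 7: 6·t ≡ 5 (mod 7).
    The inverse of 6 mod 7 is 6 (since 6·6 = 36 = 5·7 + 1), so t ≡ 6·5 = 30 ≡ 2 (mod 7).
    Then x = 46 + 48·2 = 142, valid modulo lcm(48, 7) = 336: x ≡ 142 (mod 336).
  Combine with x ≡ 10 (mod 13); new modulus lcm = 4368.
    Write x = 142 + 336·t and substitute into x ≡ 10 (mod 13): 336·t ≡ 10 − 142 = -132 (mod 13).
    Reduce coefficients mod 13: 11·t ≡ 11 (mod 13).
    The inverse of 11 mod 13 is 6 (since 11·6 = 66 = 5·13 + 1), so t ≡ 6·11 = 66 ≡ 1 (mod 13).
    Then x = 142 + 336·1 = 478, valid modulo lcm(336, 13) = 4368: x ≡ 478 (mod 4368).
Verify against each original: 478 mod 3 = 1, 478 mod 16 = 14, 478 mod 7 = 2, 478 mod 13 = 10.

x ≡ 478 (mod 4368).


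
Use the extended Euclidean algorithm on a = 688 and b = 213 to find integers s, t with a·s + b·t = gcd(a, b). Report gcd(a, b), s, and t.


Euclidean algorithm on (688, 213) — divide until remainder is 0:
  688 = 3 · 213 + 49
  213 = 4 · 49 + 17
  49 = 2 · 17 + 15
  17 = 1 · 15 + 2
  15 = 7 · 2 + 1
  2 = 2 · 1 + 0
gcd(688, 213) = 1.
Track Bezout coefficients alongside the remainders: start with r₀ = 688 = a·1 + b·0 (s = 1, t = 0) and r₁ = 213 = a·0 + b·1 (s = 0, t = 1); each new remainder r_{k+1} = r_{k-1} − q_k·r_k inherits s_{k+1} = s_{k-1} − q_k·s_k, t_{k+1} = t_{k-1} − q_k·t_k, so r_k = a·s_k + b·t_k at every step:
  q = 3: r = 49, s = 1 − 3·0 = 1, t = 0 − 3·1 = -3  (check: 688·1 + 213·(-3) = 49)
  q = 4: r = 17, s = 0 − 4·1 = -4, t = 1 − 4·(-3) = 13  (check: 688·(-4) + 213·13 = 17)
  q = 2: r = 15, s = 1 − 2·(-4) = 9, t = -3 − 2·13 = -29  (check: 688·9 + 213·(-29) = 15)
  q = 1: r = 2, s = -4 − 1·9 = -13, t = 13 − 1·(-29) = 42  (check: 688·(-13) + 213·42 = 2)
  q = 7: r = 1, s = 9 − 7·(-13) = 100, t = -29 − 7·42 = -323  (check: 688·100 + 213·(-323) = 1)
The row with r = 1 (the gcd) gives the Bezout coefficients s = 100, t = -323.
Result: 688 · (100) + 213 · (-323) = 1.

gcd(688, 213) = 1; s = 100, t = -323 (check: 688·100 + 213·(-323) = 1).


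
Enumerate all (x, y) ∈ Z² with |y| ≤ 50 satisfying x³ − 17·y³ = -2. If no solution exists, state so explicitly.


The equation is x³ - 17y³ = -2. For fixed y, x³ = 17·y³ − 2, so a solution requires the RHS to be a perfect cube.
Strategy: iterate y from -50 to 50, compute RHS = 17·y³ − 2, and check whether it is a (positive or negative) perfect cube.
Check small values of y:
  y = 0: RHS = -2 is not a perfect cube.
  y = 1: RHS = 15 is not a perfect cube.
  y = -1: RHS = -19 is not a perfect cube.
  y = 2: RHS = 134 is not a perfect cube.
  y = -2: RHS = -138 is not a perfect cube.
  y = 3: RHS = 457 is not a perfect cube.
  y = -3: RHS = -461 is not a perfect cube.
Continuing the search up to |y| = 50 finds no solutions either.
No (x, y) in the scanned range satisfies the equation.

No integer solutions with |y| ≤ 50.


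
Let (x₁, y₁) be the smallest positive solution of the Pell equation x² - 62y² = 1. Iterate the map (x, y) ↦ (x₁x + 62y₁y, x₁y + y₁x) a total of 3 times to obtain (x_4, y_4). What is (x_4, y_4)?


Step 1: Find the fundamental solution (x₁, y₁) of x² - 62y² = 1.
  Expand √62 as a continued fraction. a₀ = ⌊√62⌋ = 7; iterate m_{k+1} = d_k·a_k − m_k, d_{k+1} = (62 − m_{k+1}²)/d_k, a_{k+1} = ⌊(a₀ + m_{k+1})/d_{k+1}⌋ (starting m₀ = 0, d₀ = 1), with convergents p_k = a_k·p_{k-1} + p_{k-2}, q_k = a_k·q_{k-1} + q_{k-2} (p₋₁ = 1, q₋₁ = 0):
  k = 0: a₀ = 7; p₀/q₀ = 7/1; p₀² − 62·q₀² = 49 − 62 = -13.
  k = 1: m = 7, d = 13, a = ⌊(7 + 7)/13⌋ = 1; p/q = (1·7 + 1)/(1·1 + 0) = 8/1; p² − 62·q² = 64 − 62 = 2.
  k = 2: m = 6, d = 2, a = ⌊(7 + 6)/2⌋ = 6; p/q = (6·8 + 7)/(6·1 + 1) = 55/7; p² − 62·q² = 3025 − 3038 = -13.
  k = 3: m = 6, d = 13, a = ⌊(7 + 6)/13⌋ = 1; p/q = (1·55 + 8)/(1·7 + 1) = 63/8; p² − 62·q² = 3969 − 3968 = 1.
  The first convergent with p² − 62·q² = 1 gives the fundamental solution (x₁, y₁) = (63, 8).
Step 2: Apply the recurrence (x_{n+1}, y_{n+1}) = (x₁x_n + 62y₁y_n, x₁y_n + y₁x_n) repeatedly.
  From (x_1, y_1) = (63, 8): x_2 = 63·63 + 62·8·8 = 7937; y_2 = 63·8 + 8·63 = 1008.
  From (x_2, y_2) = (7937, 1008): x_3 = 63·7937 + 62·8·1008 = 999999; y_3 = 63·1008 + 8·7937 = 127000.
  From (x_3, y_3) = (999999, 127000): x_4 = 63·999999 + 62·8·127000 = 125991937; y_4 = 63·127000 + 8·999999 = 16000992.
Step 3: Verify x_4² - 62·y_4² = 15873968189011969 - 15873968189011968 = 1 (should be 1). ✓

(x_1, y_1) = (63, 8); (x_4, y_4) = (125991937, 16000992).


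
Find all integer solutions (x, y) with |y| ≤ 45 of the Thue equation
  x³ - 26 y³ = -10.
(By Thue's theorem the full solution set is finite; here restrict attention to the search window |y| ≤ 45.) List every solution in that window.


The equation is x³ - 26y³ = -10. For fixed y, x³ = 26·y³ − 10, so a solution requires the RHS to be a perfect cube.
Strategy: iterate y from -45 to 45, compute RHS = 26·y³ − 10, and check whether it is a (positive or negative) perfect cube.
Check small values of y:
  y = 0: RHS = -10 is not a perfect cube.
  y = 1: RHS = 16 is not a perfect cube.
  y = -1: RHS = -36 is not a perfect cube.
  y = 2: RHS = 198 is not a perfect cube.
  y = -2: RHS = -218 is not a perfect cube.
  y = 3: RHS = 692 is not a perfect cube.
  y = -3: RHS = -712 is not a perfect cube.
Continuing the search up to |y| = 45 finds no solutions either.
No (x, y) in the scanned range satisfies the equation.

No integer solutions with |y| ≤ 45.


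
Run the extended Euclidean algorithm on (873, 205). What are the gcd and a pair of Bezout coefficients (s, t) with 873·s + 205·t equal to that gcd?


Euclidean algorithm on (873, 205) — divide until remainder is 0:
  873 = 4 · 205 + 53
  205 = 3 · 53 + 46
  53 = 1 · 46 + 7
  46 = 6 · 7 + 4
  7 = 1 · 4 + 3
  4 = 1 · 3 + 1
  3 = 3 · 1 + 0
gcd(873, 205) = 1.
Track Bezout coefficients alongside the remainders: start with r₀ = 873 = a·1 + b·0 (s = 1, t = 0) and r₁ = 205 = a·0 + b·1 (s = 0, t = 1); each new remainder r_{k+1} = r_{k-1} − q_k·r_k inherits s_{k+1} = s_{k-1} − q_k·s_k, t_{k+1} = t_{k-1} − q_k·t_k, so r_k = a·s_k + b·t_k at every step:
  q = 4: r = 53, s = 1 − 4·0 = 1, t = 0 − 4·1 = -4  (check: 873·1 + 205·(-4) = 53)
  q = 3: r = 46, s = 0 − 3·1 = -3, t = 1 − 3·(-4) = 13  (check: 873·(-3) + 205·13 = 46)
  q = 1: r = 7, s = 1 − 1·(-3) = 4, t = -4 − 1·13 = -17  (check: 873·4 + 205·(-17) = 7)
  q = 6: r = 4, s = -3 − 6·4 = -27, t = 13 − 6·(-17) = 115  (check: 873·(-27) + 205·115 = 4)
  q = 1: r = 3, s = 4 − 1·(-27) = 31, t = -17 − 1·115 = -132  (check: 873·31 + 205·(-132) = 3)
  q = 1: r = 1, s = -27 − 1·31 = -58, t = 115 − 1·(-132) = 247  (check: 873·(-58) + 205·247 = 1)
The row with r = 1 (the gcd) gives the Bezout coefficients s = -58, t = 247.
Result: 873 · (-58) + 205 · (247) = 1.

gcd(873, 205) = 1; s = -58, t = 247 (check: 873·(-58) + 205·247 = 1).


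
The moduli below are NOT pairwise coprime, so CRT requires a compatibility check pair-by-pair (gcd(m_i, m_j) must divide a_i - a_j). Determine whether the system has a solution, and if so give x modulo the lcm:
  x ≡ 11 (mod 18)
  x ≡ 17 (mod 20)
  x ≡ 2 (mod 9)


Moduli 18, 20, 9 are not pairwise coprime, so CRT works modulo lcm(m_i) when all pairwise compatibility conditions hold.
Pairwise compatibility: gcd(m_i, m_j) must divide a_i - a_j for every pair.
Merge one congruence at a time:
  Start: x ≡ 11 (mod 18).
  Combine with x ≡ 17 (mod 20): gcd(18, 20) = 2; 17 - 11 = 6, which IS divisible by 2, so compatible.
    Write x = 11 + 18·t and substitute into x ≡ 17 (mod 20): 18·t ≡ 17 − 11 = 6 (mod 20).
    Divide the congruence (and modulus) by g = 2: 9·t ≡ 3 (mod 10).
    The inverse of 9 mod 10 is 9 (since 9·9 = 81 = 8·10 + 1), so t ≡ 9·3 = 27 ≡ 7 (mod 10).
    Then x = 11 + 18·7 = 137, valid modulo lcm(18, 20) = 180: x ≡ 137 (mod 180).
  Combine with x ≡ 2 (mod 9): gcd(180, 9) = 9; 2 - 137 = -135, which IS divisible by 9, so compatible.
    Write x = 137 + 180·t and substitute into x ≡ 2 (mod 9): 180·t ≡ 2 − 137 = -135 (mod 9).
    Divide the congruence (and modulus) by g = 9: 20·t ≡ -15 (mod 1).
    Modulo 1 every t works; take t = 0.
    Then x = 137 + 180·0 = 137, valid modulo lcm(180, 9) = 180: x ≡ 137 (mod 180).
Verify: 137 mod 18 = 11, 137 mod 20 = 17, 137 mod 9 = 2.

x ≡ 137 (mod 180).


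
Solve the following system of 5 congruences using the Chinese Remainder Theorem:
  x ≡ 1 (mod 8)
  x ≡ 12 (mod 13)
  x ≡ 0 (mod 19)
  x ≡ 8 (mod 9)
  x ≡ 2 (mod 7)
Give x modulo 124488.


Product of moduli M = 8 · 13 · 19 · 9 · 7 = 124488.
Merge one congruence at a time:
  Start: x ≡ 1 (mod 8).
  Combine with x ≡ 12 (mod 13); new modulus lcm = 104.
    Write x = 1 + 8·t and substitute into x ≡ 12 (mod 13): 8·t ≡ 12 − 1 = 11 (mod 13).
    The inverse of 8 mod 13 is 5 (since 8·5 = 40 = 3·13 + 1), so t ≡ 5·11 = 55 ≡ 3 (mod 13).
    Then x = 1 + 8·3 = 25, valid modulo lcm(8, 13) = 104: x ≡ 25 (mod 104).
  Combine with x ≡ 0 (mod 19); new modulus lcm = 1976.
    Write x = 25 + 104·t and substitute into x ≡ 0 (mod 19): 104·t ≡ 0 − 25 = -25 (mod 19).
    Reduce coefficients mod 19: 9·t ≡ 13 (mod 19).
    The inverse of 9 mod 19 is 17 (since 9·17 = 153 = 8·19 + 1), so t ≡ 17·13 = 221 ≡ 12 (mod 19).
    Then x = 25 + 104·12 = 1273, valid modulo lcm(104, 19) = 1976: x ≡ 1273 (mod 1976).
  Combine with x ≡ 8 (mod 9); new modulus lcm = 17784.
    Write x = 1273 + 1976·t and substitute into x ≡ 8 (mod 9): 1976·t ≡ 8 − 1273 = -1265 (mod 9).
    Reduce coefficients mod 9: 5·t ≡ 4 (mod 9).
    The inverse of 5 mod 9 is 2 (since 5·2 = 10 = 1·9 + 1), so t ≡ 2·4 = 8 ≡ 8 (mod 9).
    Then x = 1273 + 1976·8 = 17081, valid modulo lcm(1976, 9) = 17784: x ≡ 17081 (mod 17784).
  Combine with x ≡ 2 (mod 7); new modulus lcm = 124488.
    Write x = 17081 + 17784·t and substitute into x ≡ 2 (mod 7): 17784·t ≡ 2 − 17081 = -17079 (mod 7).
    Reduce coefficients mod 7: 4·t ≡ 1 (mod 7).
    The inverse of 4 mod 7 is 2 (since 4·2 = 8 = 1·7 + 1), so t ≡ 2·1 = 2 ≡ 2 (mod 7).
    Then x = 17081 + 17784·2 = 52649, valid modulo lcm(17784, 7) = 124488: x ≡ 52649 (mod 124488).
Verify against each original: 52649 mod 8 = 1, 52649 mod 13 = 12, 52649 mod 19 = 0, 52649 mod 9 = 8, 52649 mod 7 = 2.

x ≡ 52649 (mod 124488).


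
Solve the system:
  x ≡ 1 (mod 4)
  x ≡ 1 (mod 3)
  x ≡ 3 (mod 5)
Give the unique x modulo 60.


Moduli 4, 3, 5 are pairwise coprime; by CRT there is a unique solution modulo M = 4 · 3 · 5 = 60.
Solve pairwise, accumulating the modulus:
  Start with x ≡ 1 (mod 4).
  Combine with x ≡ 1 (mod 3): since gcd(4, 3) = 1, we get a unique residue mod 12.
    Write x = 1 + 4·t and substitute into x ≡ 1 (mod 3): 4·t ≡ 1 − 1 = 0 (mod 3).
    Reduce coefficients mod 3: 1·t ≡ 0 (mod 3).
    So t ≡ 0 (mod 3).
    Then x = 1 + 4·0 = 1, valid modulo lcm(4, 3) = 12: x ≡ 1 (mod 12).
  Combine with x ≡ 3 (mod 5): since gcd(12, 5) = 1, we get a unique residue mod 60.
    Write x = 1 + 12·t and substitute into x ≡ 3 (mod 5): 12·t ≡ 3 − 1 = 2 (mod 5).
    Reduce coefficients mod 5: 2·t ≡ 2 (mod 5).
    The inverse of 2 mod 5 is 3 (since 2·3 = 6 = 1·5 + 1), so t ≡ 3·2 = 6 ≡ 1 (mod 5).
    Then x = 1 + 12·1 = 13, valid modulo lcm(12, 5) = 60: x ≡ 13 (mod 60).
Verify: 13 mod 4 = 1 ✓, 13 mod 3 = 1 ✓, 13 mod 5 = 3 ✓.

x ≡ 13 (mod 60).


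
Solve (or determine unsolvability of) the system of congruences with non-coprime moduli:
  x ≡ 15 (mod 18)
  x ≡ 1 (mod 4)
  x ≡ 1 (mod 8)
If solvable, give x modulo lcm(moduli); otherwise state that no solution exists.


Moduli 18, 4, 8 are not pairwise coprime, so CRT works modulo lcm(m_i) when all pairwise compatibility conditions hold.
Pairwise compatibility: gcd(m_i, m_j) must divide a_i - a_j for every pair.
Merge one congruence at a time:
  Start: x ≡ 15 (mod 18).
  Combine with x ≡ 1 (mod 4): gcd(18, 4) = 2; 1 - 15 = -14, which IS divisible by 2, so compatible.
    Write x = 15 + 18·t and substitute into x ≡ 1 (mod 4): 18·t ≡ 1 − 15 = -14 (mod 4).
    Divide the congruence (and modulus) by g = 2: 9·t ≡ -7 (mod 2).
    Reduce coefficients mod 2: 1·t ≡ 1 (mod 2).
    So t ≡ 1 (mod 2).
    Then x = 15 + 18·1 = 33, valid modulo lcm(18, 4) = 36: x ≡ 33 (mod 36).
  Combine with x ≡ 1 (mod 8): gcd(36, 8) = 4; 1 - 33 = -32, which IS divisible by 4, so compatible.
    Write x = 33 + 36·t and substitute into x ≡ 1 (mod 8): 36·t ≡ 1 − 33 = -32 (mod 8).
    Divide the congruence (and modulus) by g = 4: 9·t ≡ -8 (mod 2).
    Reduce coefficients mod 2: 1·t ≡ 0 (mod 2).
    So t ≡ 0 (mod 2).
    Then x = 33 + 36·0 = 33, valid modulo lcm(36, 8) = 72: x ≡ 33 (mod 72).
Verify: 33 mod 18 = 15, 33 mod 4 = 1, 33 mod 8 = 1.

x ≡ 33 (mod 72).


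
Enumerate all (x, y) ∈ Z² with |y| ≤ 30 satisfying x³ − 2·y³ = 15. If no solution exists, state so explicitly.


The equation is x³ - 2y³ = 15. For fixed y, x³ = 2·y³ + 15, so a solution requires the RHS to be a perfect cube.
Strategy: iterate y from -30 to 30, compute RHS = 2·y³ + 15, and check whether it is a (positive or negative) perfect cube.
Check small values of y:
  y = 0: RHS = 15 is not a perfect cube.
  y = 1: RHS = 17 is not a perfect cube.
  y = -1: RHS = 13 is not a perfect cube.
  y = 2: RHS = 31 is not a perfect cube.
  y = -2: RHS = -1 = (-1)³ ⇒ x = -1 works.
  y = 3: RHS = 69 is not a perfect cube.
  y = -3: RHS = -39 is not a perfect cube.
Continuing the search up to |y| = 30 finds no further solutions beyond those listed.
Collected solutions: (-1, -2).

Solutions (with |y| ≤ 30): (-1, -2).


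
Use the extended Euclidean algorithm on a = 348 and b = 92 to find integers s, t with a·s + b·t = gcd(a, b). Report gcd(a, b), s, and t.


Euclidean algorithm on (348, 92) — divide until remainder is 0:
  348 = 3 · 92 + 72
  92 = 1 · 72 + 20
  72 = 3 · 20 + 12
  20 = 1 · 12 + 8
  12 = 1 · 8 + 4
  8 = 2 · 4 + 0
gcd(348, 92) = 4.
Track Bezout coefficients alongside the remainders: start with r₀ = 348 = a·1 + b·0 (s = 1, t = 0) and r₁ = 92 = a·0 + b·1 (s = 0, t = 1); each new remainder r_{k+1} = r_{k-1} − q_k·r_k inherits s_{k+1} = s_{k-1} − q_k·s_k, t_{k+1} = t_{k-1} − q_k·t_k, so r_k = a·s_k + b·t_k at every step:
  q = 3: r = 72, s = 1 − 3·0 = 1, t = 0 − 3·1 = -3  (check: 348·1 + 92·(-3) = 72)
  q = 1: r = 20, s = 0 − 1·1 = -1, t = 1 − 1·(-3) = 4  (check: 348·(-1) + 92·4 = 20)
  q = 3: r = 12, s = 1 − 3·(-1) = 4, t = -3 − 3·4 = -15  (check: 348·4 + 92·(-15) = 12)
  q = 1: r = 8, s = -1 − 1·4 = -5, t = 4 − 1·(-15) = 19  (check: 348·(-5) + 92·19 = 8)
  q = 1: r = 4, s = 4 − 1·(-5) = 9, t = -15 − 1·19 = -34  (check: 348·9 + 92·(-34) = 4)
The row with r = 4 (the gcd) gives the Bezout coefficients s = 9, t = -34.
Result: 348 · (9) + 92 · (-34) = 4.

gcd(348, 92) = 4; s = 9, t = -34 (check: 348·9 + 92·(-34) = 4).


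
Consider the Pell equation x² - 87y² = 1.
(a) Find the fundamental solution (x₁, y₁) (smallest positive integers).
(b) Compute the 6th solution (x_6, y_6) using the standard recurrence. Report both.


Step 1: Find the fundamental solution (x₁, y₁) of x² - 87y² = 1.
  Expand √87 as a continued fraction. a₀ = ⌊√87⌋ = 9; iterate m_{k+1} = d_k·a_k − m_k, d_{k+1} = (87 − m_{k+1}²)/d_k, a_{k+1} = ⌊(a₀ + m_{k+1})/d_{k+1}⌋ (starting m₀ = 0, d₀ = 1), with convergents p_k = a_k·p_{k-1} + p_{k-2}, q_k = a_k·q_{k-1} + q_{k-2} (p₋₁ = 1, q₋₁ = 0):
  k = 0: a₀ = 9; p₀/q₀ = 9/1; p₀² − 87·q₀² = 81 − 87 = -6.
  k = 1: m = 9, d = 6, a = ⌊(9 + 9)/6⌋ = 3; p/q = (3·9 + 1)/(3·1 + 0) = 28/3; p² − 87·q² = 784 − 783 = 1.
  The first convergent with p² − 87·q² = 1 gives the fundamental solution (x₁, y₁) = (28, 3).
Step 2: Apply the recurrence (x_{n+1}, y_{n+1}) = (x₁x_n + 87y₁y_n, x₁y_n + y₁x_n) repeatedly.
  From (x_1, y_1) = (28, 3): x_2 = 28·28 + 87·3·3 = 1567; y_2 = 28·3 + 3·28 = 168.
  From (x_2, y_2) = (1567, 168): x_3 = 28·1567 + 87·3·168 = 87724; y_3 = 28·168 + 3·1567 = 9405.
  From (x_3, y_3) = (87724, 9405): x_4 = 28·87724 + 87·3·9405 = 4910977; y_4 = 28·9405 + 3·87724 = 526512.
  From (x_4, y_4) = (4910977, 526512): x_5 = 28·4910977 + 87·3·526512 = 274926988; y_5 = 28·526512 + 3·4910977 = 29475267.
  From (x_5, y_5) = (274926988, 29475267): x_6 = 28·274926988 + 87·3·29475267 = 15391000351; y_6 = 28·29475267 + 3·274926988 = 1650088440.
Step 3: Verify x_6² - 87·y_6² = 236882891804482123201 - 236882891804482123200 = 1 (should be 1). ✓

(x_1, y_1) = (28, 3); (x_6, y_6) = (15391000351, 1650088440).


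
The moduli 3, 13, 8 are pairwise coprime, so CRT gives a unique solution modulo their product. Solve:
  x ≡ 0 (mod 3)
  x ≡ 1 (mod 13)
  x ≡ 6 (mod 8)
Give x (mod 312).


Moduli 3, 13, 8 are pairwise coprime; by CRT there is a unique solution modulo M = 3 · 13 · 8 = 312.
Solve pairwise, accumulating the modulus:
  Start with x ≡ 0 (mod 3).
  Combine with x ≡ 1 (mod 13): since gcd(3, 13) = 1, we get a unique residue mod 39.
    Write x = 0 + 3·t and substitute into x ≡ 1 (mod 13): 3·t ≡ 1 − 0 = 1 (mod 13).
    The inverse of 3 mod 13 is 9 (since 3·9 = 27 = 2·13 + 1), so t ≡ 9·1 = 9 ≡ 9 (mod 13).
    Then x = 0 + 3·9 = 27, valid modulo lcm(3, 13) = 39: x ≡ 27 (mod 39).
  Combine with x ≡ 6 (mod 8): since gcd(39, 8) = 1, we get a unique residue mod 312.
    Write x = 27 + 39·t and substitute into x ≡ 6 (mod 8): 39·t ≡ 6 − 27 = -21 (mod 8).
    Reduce coefficients mod 8: 7·t ≡ 3 (mod 8).
    The inverse of 7 mod 8 is 7 (since 7·7 = 49 = 6·8 + 1), so t ≡ 7·3 = 21 ≡ 5 (mod 8).
    Then x = 27 + 39·5 = 222, valid modulo lcm(39, 8) = 312: x ≡ 222 (mod 312).
Verify: 222 mod 3 = 0 ✓, 222 mod 13 = 1 ✓, 222 mod 8 = 6 ✓.

x ≡ 222 (mod 312).


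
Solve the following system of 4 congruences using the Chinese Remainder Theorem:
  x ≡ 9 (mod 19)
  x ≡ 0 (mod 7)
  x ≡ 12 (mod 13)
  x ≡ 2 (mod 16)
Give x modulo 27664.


Product of moduli M = 19 · 7 · 13 · 16 = 27664.
Merge one congruence at a time:
  Start: x ≡ 9 (mod 19).
  Combine with x ≡ 0 (mod 7); new modulus lcm = 133.
    Write x = 9 + 19·t and substitute into x ≡ 0 (mod 7): 19·t ≡ 0 − 9 = -9 (mod 7).
    Reduce coefficients mod 7: 5·t ≡ 5 (mod 7).
    The inverse of 5 mod 7 is 3 (since 5·3 = 15 = 2·7 + 1), so t ≡ 3·5 = 15 ≡ 1 (mod 7).
    Then x = 9 + 19·1 = 28, valid modulo lcm(19, 7) = 133: x ≡ 28 (mod 133).
  Combine with x ≡ 12 (mod 13); new modulus lcm = 1729.
    Write x = 28 + 133·t and substitute into x ≡ 12 (mod 13): 133·t ≡ 12 − 28 = -16 (mod 13).
    Reduce coefficients mod 13: 3·t ≡ 10 (mod 13).
    The inverse of 3 mod 13 is 9 (since 3·9 = 27 = 2·13 + 1), so t ≡ 9·10 = 90 ≡ 12 (mod 13).
    Then x = 28 + 133·12 = 1624, valid modulo lcm(133, 13) = 1729: x ≡ 1624 (mod 1729).
  Combine with x ≡ 2 (mod 16); new modulus lcm = 27664.
    Write x = 1624 + 1729·t and substitute into x ≡ 2 (mod 16): 1729·t ≡ 2 − 1624 = -1622 (mod 16).
    Reduce coefficients mod 16: 1·t ≡ 10 (mod 16).
    So t ≡ 10 (mod 16).
    Then x = 1624 + 1729·10 = 18914, valid modulo lcm(1729, 16) = 27664: x ≡ 18914 (mod 27664).
Verify against each original: 18914 mod 19 = 9, 18914 mod 7 = 0, 18914 mod 13 = 12, 18914 mod 16 = 2.

x ≡ 18914 (mod 27664).


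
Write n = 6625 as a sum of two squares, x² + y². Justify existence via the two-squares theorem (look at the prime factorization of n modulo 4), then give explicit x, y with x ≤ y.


Step 1: Factor n = 6625 = 5^3 · 53.
Step 2: Check the mod-4 condition on each prime factor: 5 ≡ 1 (mod 4), exponent 3; 53 ≡ 1 (mod 4), exponent 1.
All primes ≡ 3 (mod 4) appear to even exponent (or don't appear), so by the two-squares theorem n IS expressible as a sum of two squares.
Step 3: Build a representation. Group n = k² · m with k = 5 and m = 5 · 53 = 265 (a product of primes ≡ 1 (mod 4)); a representation of m scales to one of n via (k·x)² + (k·y)² = k²(x² + y²). Each prime p ≡ 1 (mod 4) is itself a sum of two squares; find a² by testing p − a² for a perfect square:
  5: 5 − 1² = 4 = 2² ⇒ 5 = 1² + 2².
  53: 53 − 1² = 52, 53 − 2² = 49 = 7² ⇒ 53 = 2² + 7².
  Combine using the Brahmagupta–Fibonacci identity (a² + b²)(c² + d²) = (ac − bd)² + (ad + bc)² = (ac + bd)² + (ad − bc)²:
  5 · 53 = 265: from (1² + 2²)(2² + 7²), take (1·2 − 2·7, 1·7 + 2·2) = (2 − 14, 7 + 4) = (-12, 11); dropping signs (only squares matter) gives (12, 11); check 12² + 11² = 144 + 121 = 265 ✓.
  Scale by k = 5: (5·12, 5·11) = (60, 55).
Step 4: Order so x ≤ y and verify: 55² + 60² = 3025 + 3600 = 6625 = n. ✓

n = 6625 = 55² + 60² (one valid representation with x ≤ y).


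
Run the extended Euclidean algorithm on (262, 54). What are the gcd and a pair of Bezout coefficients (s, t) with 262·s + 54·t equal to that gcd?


Euclidean algorithm on (262, 54) — divide until remainder is 0:
  262 = 4 · 54 + 46
  54 = 1 · 46 + 8
  46 = 5 · 8 + 6
  8 = 1 · 6 + 2
  6 = 3 · 2 + 0
gcd(262, 54) = 2.
Track Bezout coefficients alongside the remainders: start with r₀ = 262 = a·1 + b·0 (s = 1, t = 0) and r₁ = 54 = a·0 + b·1 (s = 0, t = 1); each new remainder r_{k+1} = r_{k-1} − q_k·r_k inherits s_{k+1} = s_{k-1} − q_k·s_k, t_{k+1} = t_{k-1} − q_k·t_k, so r_k = a·s_k + b·t_k at every step:
  q = 4: r = 46, s = 1 − 4·0 = 1, t = 0 − 4·1 = -4  (check: 262·1 + 54·(-4) = 46)
  q = 1: r = 8, s = 0 − 1·1 = -1, t = 1 − 1·(-4) = 5  (check: 262·(-1) + 54·5 = 8)
  q = 5: r = 6, s = 1 − 5·(-1) = 6, t = -4 − 5·5 = -29  (check: 262·6 + 54·(-29) = 6)
  q = 1: r = 2, s = -1 − 1·6 = -7, t = 5 − 1·(-29) = 34  (check: 262·(-7) + 54·34 = 2)
The row with r = 2 (the gcd) gives the Bezout coefficients s = -7, t = 34.
Result: 262 · (-7) + 54 · (34) = 2.

gcd(262, 54) = 2; s = -7, t = 34 (check: 262·(-7) + 54·34 = 2).


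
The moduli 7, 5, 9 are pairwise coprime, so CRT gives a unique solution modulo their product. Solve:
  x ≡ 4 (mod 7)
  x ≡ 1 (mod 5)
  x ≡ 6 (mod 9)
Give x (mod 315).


Moduli 7, 5, 9 are pairwise coprime; by CRT there is a unique solution modulo M = 7 · 5 · 9 = 315.
Solve pairwise, accumulating the modulus:
  Start with x ≡ 4 (mod 7).
  Combine with x ≡ 1 (mod 5): since gcd(7, 5) = 1, we get a unique residue mod 35.
    Write x = 4 + 7·t and substitute into x ≡ 1 (mod 5): 7·t ≡ 1 − 4 = -3 (mod 5).
    Reduce coefficients mod 5: 2·t ≡ 2 (mod 5).
    The inverse of 2 mod 5 is 3 (since 2·3 = 6 = 1·5 + 1), so t ≡ 3·2 = 6 ≡ 1 (mod 5).
    Then x = 4 + 7·1 = 11, valid modulo lcm(7, 5) = 35: x ≡ 11 (mod 35).
  Combine with x ≡ 6 (mod 9): since gcd(35, 9) = 1, we get a unique residue mod 315.
    Write x = 11 + 35·t and substitute into x ≡ 6 (mod 9): 35·t ≡ 6 − 11 = -5 (mod 9).
    Reduce coefficients mod 9: 8·t ≡ 4 (mod 9).
    The inverse of 8 mod 9 is 8 (since 8·8 = 64 = 7·9 + 1), so t ≡ 8·4 = 32 ≡ 5 (mod 9).
    Then x = 11 + 35·5 = 186, valid modulo lcm(35, 9) = 315: x ≡ 186 (mod 315).
Verify: 186 mod 7 = 4 ✓, 186 mod 5 = 1 ✓, 186 mod 9 = 6 ✓.

x ≡ 186 (mod 315).


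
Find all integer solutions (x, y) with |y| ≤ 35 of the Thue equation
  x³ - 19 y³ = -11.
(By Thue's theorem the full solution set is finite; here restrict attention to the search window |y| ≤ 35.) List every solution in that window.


The equation is x³ - 19y³ = -11. For fixed y, x³ = 19·y³ − 11, so a solution requires the RHS to be a perfect cube.
Strategy: iterate y from -35 to 35, compute RHS = 19·y³ − 11, and check whether it is a (positive or negative) perfect cube.
Check small values of y:
  y = 0: RHS = -11 is not a perfect cube.
  y = 1: RHS = 8 = (2)³ ⇒ x = 2 works.
  y = -1: RHS = -30 is not a perfect cube.
  y = 2: RHS = 141 is not a perfect cube.
  y = -2: RHS = -163 is not a perfect cube.
  y = 3: RHS = 502 is not a perfect cube.
  y = -3: RHS = -524 is not a perfect cube.
Continuing the search up to |y| = 35 finds no further solutions beyond those listed.
Collected solutions: (2, 1).

Solutions (with |y| ≤ 35): (2, 1).


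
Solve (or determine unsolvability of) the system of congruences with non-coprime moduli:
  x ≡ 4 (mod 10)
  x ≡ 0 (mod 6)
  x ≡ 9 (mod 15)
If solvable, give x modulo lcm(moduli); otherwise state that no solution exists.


Moduli 10, 6, 15 are not pairwise coprime, so CRT works modulo lcm(m_i) when all pairwise compatibility conditions hold.
Pairwise compatibility: gcd(m_i, m_j) must divide a_i - a_j for every pair.
Merge one congruence at a time:
  Start: x ≡ 4 (mod 10).
  Combine with x ≡ 0 (mod 6): gcd(10, 6) = 2; 0 - 4 = -4, which IS divisible by 2, so compatible.
    Write x = 4 + 10·t and substitute into x ≡ 0 (mod 6): 10·t ≡ 0 − 4 = -4 (mod 6).
    Divide the congruence (and modulus) by g = 2: 5·t ≡ -2 (mod 3).
    Reduce coefficients mod 3: 2·t ≡ 1 (mod 3).
    The inverse of 2 mod 3 is 2 (since 2·2 = 4 = 1·3 + 1), so t ≡ 2·1 = 2 ≡ 2 (mod 3).
    Then x = 4 + 10·2 = 24, valid modulo lcm(10, 6) = 30: x ≡ 24 (mod 30).
  Combine with x ≡ 9 (mod 15): gcd(30, 15) = 15; 9 - 24 = -15, which IS divisible by 15, so compatible.
    Write x = 24 + 30·t and substitute into x ≡ 9 (mod 15): 30·t ≡ 9 − 24 = -15 (mod 15).
    Divide the congruence (and modulus) by g = 15: 2·t ≡ -1 (mod 1).
    Modulo 1 every t works; take t = 0.
    Then x = 24 + 30·0 = 24, valid modulo lcm(30, 15) = 30: x ≡ 24 (mod 30).
Verify: 24 mod 10 = 4, 24 mod 6 = 0, 24 mod 15 = 9.

x ≡ 24 (mod 30).


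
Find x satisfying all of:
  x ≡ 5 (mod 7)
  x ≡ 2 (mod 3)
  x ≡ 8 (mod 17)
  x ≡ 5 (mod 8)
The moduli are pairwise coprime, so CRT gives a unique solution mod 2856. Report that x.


Product of moduli M = 7 · 3 · 17 · 8 = 2856.
Merge one congruence at a time:
  Start: x ≡ 5 (mod 7).
  Combine with x ≡ 2 (mod 3); new modulus lcm = 21.
    Write x = 5 + 7·t and substitute into x ≡ 2 (mod 3): 7·t ≡ 2 − 5 = -3 (mod 3).
    Reduce coefficients mod 3: 1·t ≡ 0 (mod 3).
    So t ≡ 0 (mod 3).
    Then x = 5 + 7·0 = 5, valid modulo lcm(7, 3) = 21: x ≡ 5 (mod 21).
  Combine with x ≡ 8 (mod 17); new modulus lcm = 357.
    Write x = 5 + 21·t and substitute into x ≡ 8 (mod 17): 21·t ≡ 8 − 5 = 3 (mod 17).
    Reduce coefficients mod 17: 4·t ≡ 3 (mod 17).
    The inverse of 4 mod 17 is 13 (since 4·13 = 52 = 3·17 + 1), so t ≡ 13·3 = 39 ≡ 5 (mod 17).
    Then x = 5 + 21·5 = 110, valid modulo lcm(21, 17) = 357: x ≡ 110 (mod 357).
  Combine with x ≡ 5 (mod 8); new modulus lcm = 2856.
    Write x = 110 + 357·t and substitute into x ≡ 5 (mod 8): 357·t ≡ 5 − 110 = -105 (mod 8).
    Reduce coefficients mod 8: 5·t ≡ 7 (mod 8).
    The inverse of 5 mod 8 is 5 (since 5·5 = 25 = 3·8 + 1), so t ≡ 5·7 = 35 ≡ 3 (mod 8).
    Then x = 110 + 357·3 = 1181, valid modulo lcm(357, 8) = 2856: x ≡ 1181 (mod 2856).
Verify against each original: 1181 mod 7 = 5, 1181 mod 3 = 2, 1181 mod 17 = 8, 1181 mod 8 = 5.

x ≡ 1181 (mod 2856).
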